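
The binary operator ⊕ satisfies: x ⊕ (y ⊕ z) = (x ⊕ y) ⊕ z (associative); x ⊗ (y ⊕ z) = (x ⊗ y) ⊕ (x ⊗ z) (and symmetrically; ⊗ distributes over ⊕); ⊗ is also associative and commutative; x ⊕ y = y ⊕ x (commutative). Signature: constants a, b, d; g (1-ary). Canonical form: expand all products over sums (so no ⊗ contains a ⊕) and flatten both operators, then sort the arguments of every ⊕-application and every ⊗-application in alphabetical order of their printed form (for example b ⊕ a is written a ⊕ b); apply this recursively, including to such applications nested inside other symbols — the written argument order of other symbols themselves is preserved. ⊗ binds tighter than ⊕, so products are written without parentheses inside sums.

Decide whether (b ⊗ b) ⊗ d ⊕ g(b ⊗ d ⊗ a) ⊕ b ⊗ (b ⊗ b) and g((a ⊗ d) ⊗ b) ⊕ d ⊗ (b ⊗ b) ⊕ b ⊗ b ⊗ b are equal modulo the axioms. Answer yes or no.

Left:  (b ⊗ b) ⊗ d ⊕ g(b ⊗ d ⊗ a) ⊕ b ⊗ (b ⊗ b)
  Un-nest:  b ⊗ b ⊗ d ⊕ g(a ⊗ b ⊗ d) ⊕ b ⊗ b ⊗ b
  Sort:  b ⊗ b ⊗ b ⊕ b ⊗ b ⊗ d ⊕ g(a ⊗ b ⊗ d)
Right:  g((a ⊗ d) ⊗ b) ⊕ d ⊗ (b ⊗ b) ⊕ b ⊗ b ⊗ b
  Flatten:  g(a ⊗ b ⊗ d) ⊕ b ⊗ b ⊗ d ⊕ b ⊗ b ⊗ b
  Sort arguments:  b ⊗ b ⊗ b ⊕ b ⊗ b ⊗ d ⊕ g(a ⊗ b ⊗ d)

Answer: yes — both canonical forms are b ⊗ b ⊗ b ⊕ b ⊗ b ⊗ d ⊕ g(a ⊗ b ⊗ d)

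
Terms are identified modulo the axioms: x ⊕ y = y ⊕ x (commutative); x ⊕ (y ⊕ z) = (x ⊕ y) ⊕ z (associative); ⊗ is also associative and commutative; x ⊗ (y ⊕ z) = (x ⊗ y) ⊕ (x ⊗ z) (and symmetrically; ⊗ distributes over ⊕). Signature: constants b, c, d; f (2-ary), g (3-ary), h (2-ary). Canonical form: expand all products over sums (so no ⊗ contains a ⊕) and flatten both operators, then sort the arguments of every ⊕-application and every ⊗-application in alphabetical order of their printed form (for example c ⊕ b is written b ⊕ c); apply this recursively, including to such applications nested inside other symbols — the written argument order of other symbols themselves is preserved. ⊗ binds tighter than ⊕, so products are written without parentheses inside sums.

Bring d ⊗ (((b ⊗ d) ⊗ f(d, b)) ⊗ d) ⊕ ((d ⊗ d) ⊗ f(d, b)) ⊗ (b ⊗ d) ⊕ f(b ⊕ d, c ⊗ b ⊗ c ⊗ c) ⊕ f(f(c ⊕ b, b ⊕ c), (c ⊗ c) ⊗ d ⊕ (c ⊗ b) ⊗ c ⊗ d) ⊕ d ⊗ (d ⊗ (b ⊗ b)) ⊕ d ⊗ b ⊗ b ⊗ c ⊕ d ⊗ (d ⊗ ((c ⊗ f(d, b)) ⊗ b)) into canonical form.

Un-nest:  b ⊗ d ⊗ d ⊗ d ⊗ f(d, b) ⊕ b ⊗ d ⊗ d ⊗ d ⊗ f(d, b) ⊕ f(b ⊕ d, b ⊗ c ⊗ c ⊗ c) ⊕ f(f(b ⊕ c, b ⊕ c), b ⊗ c ⊗ c ⊗ d ⊕ c ⊗ c ⊗ d) ⊕ b ⊗ b ⊗ d ⊗ d ⊕ b ⊗ b ⊗ c ⊗ d ⊕ b ⊗ c ⊗ d ⊗ d ⊗ f(d, b)
Sort:  b ⊗ b ⊗ c ⊗ d ⊕ b ⊗ b ⊗ d ⊗ d ⊕ b ⊗ c ⊗ d ⊗ d ⊗ f(d, b) ⊕ b ⊗ d ⊗ d ⊗ d ⊗ f(d, b) ⊕ b ⊗ d ⊗ d ⊗ d ⊗ f(d, b) ⊕ f(b ⊕ d, b ⊗ c ⊗ c ⊗ c) ⊕ f(f(b ⊕ c, b ⊕ c), b ⊗ c ⊗ c ⊗ d ⊕ c ⊗ c ⊗ d)

Answer: b ⊗ b ⊗ c ⊗ d ⊕ b ⊗ b ⊗ d ⊗ d ⊕ b ⊗ c ⊗ d ⊗ d ⊗ f(d, b) ⊕ b ⊗ d ⊗ d ⊗ d ⊗ f(d, b) ⊕ b ⊗ d ⊗ d ⊗ d ⊗ f(d, b) ⊕ f(b ⊕ d, b ⊗ c ⊗ c ⊗ c) ⊕ f(f(b ⊕ c, b ⊕ c), b ⊗ c ⊗ c ⊗ d ⊕ c ⊗ c ⊗ d)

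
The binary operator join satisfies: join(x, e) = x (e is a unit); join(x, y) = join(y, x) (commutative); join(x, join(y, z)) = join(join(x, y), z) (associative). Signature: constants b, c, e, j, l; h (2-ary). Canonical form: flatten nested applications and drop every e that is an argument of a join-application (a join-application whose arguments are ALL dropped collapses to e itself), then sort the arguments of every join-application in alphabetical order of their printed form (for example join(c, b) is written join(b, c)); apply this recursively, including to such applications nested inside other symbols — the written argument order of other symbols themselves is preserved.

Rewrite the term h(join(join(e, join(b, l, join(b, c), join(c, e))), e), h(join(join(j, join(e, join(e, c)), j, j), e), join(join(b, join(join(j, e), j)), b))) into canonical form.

Answer: h(join(b, b, c, c, l), h(join(c, j, j, j), join(b, b, j, j)))

Derivation:
Focus inside:  join(join(e, join(b, l, join(b, c), join(c, e))), e)
Flatten:  join(e, b, l, b, c, c, e, e)
Units out:  drop e (×3)
Sort arguments:  join(b, b, c, c, l)
Rebuild:  h(join(b, b, c, c, l), h(join(c, j, j, j), join(b, b, j, j)))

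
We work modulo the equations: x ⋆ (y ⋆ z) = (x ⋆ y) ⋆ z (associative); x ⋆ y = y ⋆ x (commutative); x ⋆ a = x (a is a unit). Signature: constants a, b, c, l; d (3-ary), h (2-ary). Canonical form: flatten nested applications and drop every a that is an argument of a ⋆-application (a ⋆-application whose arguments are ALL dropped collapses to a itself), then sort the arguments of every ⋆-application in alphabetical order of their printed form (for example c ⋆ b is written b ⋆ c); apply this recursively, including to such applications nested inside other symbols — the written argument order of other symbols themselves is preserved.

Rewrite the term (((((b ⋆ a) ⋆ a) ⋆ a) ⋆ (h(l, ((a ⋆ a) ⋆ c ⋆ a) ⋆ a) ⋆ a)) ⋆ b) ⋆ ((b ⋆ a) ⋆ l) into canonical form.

Flatten:  b ⋆ a ⋆ a ⋆ a ⋆ h(l, ((a ⋆ a) ⋆ c ⋆ a) ⋆ a) ⋆ a ⋆ b ⋆ b ⋆ a ⋆ l
Simplify inside:  h(l, ((a ⋆ a) ⋆ c ⋆ a) ⋆ a)  →  h(l, c)
Drop the unit:  drop a (×5)
Sort arguments:  b ⋆ b ⋆ b ⋆ h(l, c) ⋆ l

Answer: b ⋆ b ⋆ b ⋆ h(l, c) ⋆ l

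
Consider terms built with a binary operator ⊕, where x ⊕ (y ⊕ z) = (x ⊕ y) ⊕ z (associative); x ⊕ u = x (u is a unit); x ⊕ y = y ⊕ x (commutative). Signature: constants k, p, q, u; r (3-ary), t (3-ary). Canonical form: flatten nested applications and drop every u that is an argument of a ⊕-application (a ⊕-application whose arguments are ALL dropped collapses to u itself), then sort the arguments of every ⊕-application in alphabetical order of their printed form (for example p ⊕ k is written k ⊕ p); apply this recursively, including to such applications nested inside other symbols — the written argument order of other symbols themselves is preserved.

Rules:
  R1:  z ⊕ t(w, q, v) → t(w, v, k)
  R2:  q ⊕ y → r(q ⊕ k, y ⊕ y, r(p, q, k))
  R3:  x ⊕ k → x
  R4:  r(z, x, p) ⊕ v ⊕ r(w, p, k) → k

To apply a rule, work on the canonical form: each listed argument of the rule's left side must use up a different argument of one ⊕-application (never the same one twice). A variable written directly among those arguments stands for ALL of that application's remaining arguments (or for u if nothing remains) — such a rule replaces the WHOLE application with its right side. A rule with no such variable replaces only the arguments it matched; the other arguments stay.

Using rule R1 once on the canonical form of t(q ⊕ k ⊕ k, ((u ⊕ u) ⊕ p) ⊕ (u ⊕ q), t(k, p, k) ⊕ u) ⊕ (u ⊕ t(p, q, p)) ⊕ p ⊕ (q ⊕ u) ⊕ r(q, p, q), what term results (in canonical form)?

Canonical form:  p ⊕ q ⊕ r(q, p, q) ⊕ t(k ⊕ k ⊕ q, p ⊕ q, t(k, p, k)) ⊕ t(p, q, p)
Apply R1:  consuming t(p, q, p);  v := p, w := p, z := p ⊕ q ⊕ r(q, p, q) ⊕ t(k ⊕ k ⊕ q, p ⊕ q, t(k, p, k))
Every leftover argument binds to the variable; the entire application is replaced.
Result:  t(p, p, k)

Answer: t(p, p, k)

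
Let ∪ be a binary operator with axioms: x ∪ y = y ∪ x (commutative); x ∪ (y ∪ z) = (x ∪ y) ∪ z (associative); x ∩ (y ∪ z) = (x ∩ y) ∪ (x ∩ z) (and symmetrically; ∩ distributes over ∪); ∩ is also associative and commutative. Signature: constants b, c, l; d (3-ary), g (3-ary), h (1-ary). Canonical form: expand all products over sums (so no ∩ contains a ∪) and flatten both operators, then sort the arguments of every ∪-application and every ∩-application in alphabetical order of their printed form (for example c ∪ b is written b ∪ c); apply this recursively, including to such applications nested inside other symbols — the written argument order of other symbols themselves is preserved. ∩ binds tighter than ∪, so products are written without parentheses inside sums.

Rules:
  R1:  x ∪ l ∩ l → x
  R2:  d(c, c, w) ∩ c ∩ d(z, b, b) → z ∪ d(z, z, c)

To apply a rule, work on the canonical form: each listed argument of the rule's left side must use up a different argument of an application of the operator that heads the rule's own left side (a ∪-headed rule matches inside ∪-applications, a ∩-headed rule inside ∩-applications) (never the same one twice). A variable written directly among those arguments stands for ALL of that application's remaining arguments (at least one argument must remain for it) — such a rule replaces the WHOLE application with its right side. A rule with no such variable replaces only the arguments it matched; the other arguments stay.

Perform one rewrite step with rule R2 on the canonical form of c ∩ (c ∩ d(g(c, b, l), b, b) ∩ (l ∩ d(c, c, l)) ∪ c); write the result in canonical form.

Canonical form:  c ∩ c ∪ c ∩ c ∩ d(c, c, l) ∩ d(g(c, b, l), b, b) ∩ l
R2 matches:  uses c, d(c, c, l), d(g(c, b, l), b, b);  w := l, z := g(c, b, l)
Giving:  c ∩ c ∪ c ∩ d(g(c, b, l), g(c, b, l), c) ∩ l ∪ c ∩ g(c, b, l) ∩ l

Answer: c ∩ c ∪ c ∩ d(g(c, b, l), g(c, b, l), c) ∩ l ∪ c ∩ g(c, b, l) ∩ l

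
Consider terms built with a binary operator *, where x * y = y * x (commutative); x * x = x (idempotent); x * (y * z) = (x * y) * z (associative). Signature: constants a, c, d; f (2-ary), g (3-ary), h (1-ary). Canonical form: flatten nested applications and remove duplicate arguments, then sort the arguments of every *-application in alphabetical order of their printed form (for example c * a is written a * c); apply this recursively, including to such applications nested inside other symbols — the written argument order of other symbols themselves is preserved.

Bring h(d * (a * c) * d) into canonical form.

Answer: h(a * c * d)

Derivation:
Focus inside:  d * (a * c) * d
Merge nested applications:  d * a * c * d
Idempotence:  drop duplicate d
Sort:  a * c * d
Put back:  h(a * c * d)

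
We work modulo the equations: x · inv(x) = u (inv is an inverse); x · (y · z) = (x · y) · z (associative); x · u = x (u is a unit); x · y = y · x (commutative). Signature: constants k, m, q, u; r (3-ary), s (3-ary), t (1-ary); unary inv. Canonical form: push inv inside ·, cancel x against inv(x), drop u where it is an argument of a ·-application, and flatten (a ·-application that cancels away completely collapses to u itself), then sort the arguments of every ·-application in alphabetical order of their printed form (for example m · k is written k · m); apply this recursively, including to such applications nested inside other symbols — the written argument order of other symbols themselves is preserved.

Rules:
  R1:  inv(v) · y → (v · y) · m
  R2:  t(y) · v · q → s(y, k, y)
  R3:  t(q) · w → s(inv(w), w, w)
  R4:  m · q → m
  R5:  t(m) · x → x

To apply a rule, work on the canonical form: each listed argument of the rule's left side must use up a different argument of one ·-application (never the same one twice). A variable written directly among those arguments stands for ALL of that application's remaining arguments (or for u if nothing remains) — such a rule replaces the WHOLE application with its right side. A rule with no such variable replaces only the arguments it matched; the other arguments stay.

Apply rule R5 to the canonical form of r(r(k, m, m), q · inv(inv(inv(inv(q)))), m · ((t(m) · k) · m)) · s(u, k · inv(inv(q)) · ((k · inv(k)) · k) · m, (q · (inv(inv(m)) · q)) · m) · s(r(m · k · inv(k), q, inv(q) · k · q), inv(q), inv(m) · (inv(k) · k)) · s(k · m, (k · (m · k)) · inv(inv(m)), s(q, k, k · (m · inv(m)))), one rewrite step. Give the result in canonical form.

Answer: r(r(k, m, m), q · q, k · m · m) · s(k · m, k · k · m · m, s(q, k, k)) · s(r(m, q, k), inv(q), inv(m)) · s(u, k · k · m · q, m · m · q · q)

Derivation:
Canonical form:  r(r(k, m, m), q · q, k · m · m · t(m)) · s(k · m, k · k · m · m, s(q, k, k)) · s(r(m, q, k), inv(q), inv(m)) · s(u, k · k · m · q, m · m · q · q)
Apply R5:  consuming t(m);  x := k · m · m
Every leftover argument binds to the variable; the entire application is replaced.
Giving:  r(r(k, m, m), q · q, k · m · m) · s(k · m, k · k · m · m, s(q, k, k)) · s(r(m, q, k), inv(q), inv(m)) · s(u, k · k · m · q, m · m · q · q)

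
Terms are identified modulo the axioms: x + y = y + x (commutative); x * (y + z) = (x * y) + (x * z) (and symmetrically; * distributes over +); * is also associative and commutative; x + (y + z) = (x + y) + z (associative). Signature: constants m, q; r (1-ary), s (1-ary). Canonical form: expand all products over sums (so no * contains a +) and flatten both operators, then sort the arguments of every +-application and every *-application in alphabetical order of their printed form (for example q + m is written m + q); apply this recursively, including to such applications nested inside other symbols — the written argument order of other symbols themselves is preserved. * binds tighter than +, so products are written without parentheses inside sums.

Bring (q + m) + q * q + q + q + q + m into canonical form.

Un-nest:  q + m + q * q + q + q + q + m
Sort arguments:  m + m + q + q + q + q + q * q

Answer: m + m + q + q + q + q + q * q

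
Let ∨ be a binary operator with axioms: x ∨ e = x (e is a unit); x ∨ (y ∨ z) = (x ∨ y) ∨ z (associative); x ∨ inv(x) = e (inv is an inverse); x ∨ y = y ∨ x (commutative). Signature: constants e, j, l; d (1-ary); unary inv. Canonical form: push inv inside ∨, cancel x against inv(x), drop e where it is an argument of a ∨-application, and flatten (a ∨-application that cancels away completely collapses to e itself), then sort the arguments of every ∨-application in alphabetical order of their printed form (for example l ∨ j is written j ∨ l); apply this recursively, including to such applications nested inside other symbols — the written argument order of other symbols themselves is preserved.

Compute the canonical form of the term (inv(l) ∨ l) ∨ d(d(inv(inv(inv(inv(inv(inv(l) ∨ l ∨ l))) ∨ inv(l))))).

Answer: d(d(inv(l) ∨ inv(l)))

Derivation:
Push inv inside:  distribute inv over ∨ and collapse double inv
Inverses cancel:  l cancels
Collect:  d(d(inv(l) ∨ inv(l)))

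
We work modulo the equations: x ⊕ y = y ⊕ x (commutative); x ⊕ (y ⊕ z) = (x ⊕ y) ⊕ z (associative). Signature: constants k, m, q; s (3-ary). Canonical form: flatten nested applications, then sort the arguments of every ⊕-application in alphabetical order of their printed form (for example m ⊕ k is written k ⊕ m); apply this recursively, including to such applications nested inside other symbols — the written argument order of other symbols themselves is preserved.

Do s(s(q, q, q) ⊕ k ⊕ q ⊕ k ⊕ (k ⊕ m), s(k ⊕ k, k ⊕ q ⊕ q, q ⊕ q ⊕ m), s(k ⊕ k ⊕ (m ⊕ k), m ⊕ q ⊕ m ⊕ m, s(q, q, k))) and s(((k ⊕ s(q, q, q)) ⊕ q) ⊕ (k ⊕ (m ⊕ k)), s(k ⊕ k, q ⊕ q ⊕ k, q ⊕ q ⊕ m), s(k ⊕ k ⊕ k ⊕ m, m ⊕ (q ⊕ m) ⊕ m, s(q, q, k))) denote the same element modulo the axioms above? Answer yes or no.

Answer: yes — both canonical forms are s(k ⊕ k ⊕ k ⊕ m ⊕ q ⊕ s(q, q, q), s(k ⊕ k, k ⊕ q ⊕ q, m ⊕ q ⊕ q), s(k ⊕ k ⊕ k ⊕ m, m ⊕ m ⊕ m ⊕ q, s(q, q, k)))

Derivation:
Left:  s(s(q, q, q) ⊕ k ⊕ q ⊕ k ⊕ (k ⊕ m), s(k ⊕ k, k ⊕ q ⊕ q, q ⊕ q ⊕ m), s(k ⊕ k ⊕ (m ⊕ k), m ⊕ q ⊕ m ⊕ m, s(q, q, k)))
  Descend into:  s(q, q, q) ⊕ k ⊕ q ⊕ k ⊕ (k ⊕ m)
  Un-nest:  s(q, q, q) ⊕ k ⊕ q ⊕ k ⊕ k ⊕ m
  Sort arguments:  k ⊕ k ⊕ k ⊕ m ⊕ q ⊕ s(q, q, q)
  Reassemble:  s(k ⊕ k ⊕ k ⊕ m ⊕ q ⊕ s(q, q, q), s(k ⊕ k, k ⊕ q ⊕ q, m ⊕ q ⊕ q), s(k ⊕ k ⊕ k ⊕ m, m ⊕ m ⊕ m ⊕ q, s(q, q, k)))
Right:  s(((k ⊕ s(q, q, q)) ⊕ q) ⊕ (k ⊕ (m ⊕ k)), s(k ⊕ k, q ⊕ q ⊕ k, q ⊕ q ⊕ m), s(k ⊕ k ⊕ k ⊕ m, m ⊕ (q ⊕ m) ⊕ m, s(q, q, k)))
  Work inside:  ((k ⊕ s(q, q, q)) ⊕ q) ⊕ (k ⊕ (m ⊕ k))
  Merge nested applications:  k ⊕ s(q, q, q) ⊕ q ⊕ k ⊕ m ⊕ k
  Order the arguments:  k ⊕ k ⊕ k ⊕ m ⊕ q ⊕ s(q, q, q)
  Rebuild:  s(k ⊕ k ⊕ k ⊕ m ⊕ q ⊕ s(q, q, q), s(k ⊕ k, k ⊕ q ⊕ q, m ⊕ q ⊕ q), s(k ⊕ k ⊕ k ⊕ m, m ⊕ m ⊕ m ⊕ q, s(q, q, k)))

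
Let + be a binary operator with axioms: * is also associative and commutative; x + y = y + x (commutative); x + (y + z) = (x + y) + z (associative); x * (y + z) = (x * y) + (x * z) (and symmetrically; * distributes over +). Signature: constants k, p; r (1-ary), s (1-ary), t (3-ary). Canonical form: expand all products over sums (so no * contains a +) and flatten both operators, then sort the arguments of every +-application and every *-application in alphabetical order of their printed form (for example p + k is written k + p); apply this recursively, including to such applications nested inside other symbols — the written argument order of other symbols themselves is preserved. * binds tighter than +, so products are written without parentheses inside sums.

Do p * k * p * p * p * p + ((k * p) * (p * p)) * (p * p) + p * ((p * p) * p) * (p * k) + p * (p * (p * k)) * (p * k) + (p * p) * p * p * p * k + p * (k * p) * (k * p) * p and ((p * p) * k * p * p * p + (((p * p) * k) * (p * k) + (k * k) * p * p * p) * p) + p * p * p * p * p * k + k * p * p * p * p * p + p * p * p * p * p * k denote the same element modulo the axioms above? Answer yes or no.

Answer: yes — both canonical forms are k * k * p * p * p * p + k * k * p * p * p * p + k * p * p * p * p * p + k * p * p * p * p * p + k * p * p * p * p * p + k * p * p * p * p * p

Derivation:
Left:  p * k * p * p * p * p + ((k * p) * (p * p)) * (p * p) + p * ((p * p) * p) * (p * k) + p * (p * (p * k)) * (p * k) + (p * p) * p * p * p * k + p * (k * p) * (k * p) * p
  Merge nested applications:  k * p * p * p * p * p + k * p * p * p * p * p + k * p * p * p * p * p + k * k * p * p * p * p + k * p * p * p * p * p + k * k * p * p * p * p
  Sort arguments:  k * k * p * p * p * p + k * k * p * p * p * p + k * p * p * p * p * p + k * p * p * p * p * p + k * p * p * p * p * p + k * p * p * p * p * p
Right:  ((p * p) * k * p * p * p + (((p * p) * k) * (p * k) + (k * k) * p * p * p) * p) + p * p * p * p * p * k + k * p * p * p * p * p + p * p * p * p * p * k
  Distribute:  k * p * p * p * p * p + k * k * p * p * p * p + k * k * p * p * p * p + k * p * p * p * p * p + k * p * p * p * p * p + k * p * p * p * p * p
  Sort:  k * k * p * p * p * p + k * k * p * p * p * p + k * p * p * p * p * p + k * p * p * p * p * p + k * p * p * p * p * p + k * p * p * p * p * p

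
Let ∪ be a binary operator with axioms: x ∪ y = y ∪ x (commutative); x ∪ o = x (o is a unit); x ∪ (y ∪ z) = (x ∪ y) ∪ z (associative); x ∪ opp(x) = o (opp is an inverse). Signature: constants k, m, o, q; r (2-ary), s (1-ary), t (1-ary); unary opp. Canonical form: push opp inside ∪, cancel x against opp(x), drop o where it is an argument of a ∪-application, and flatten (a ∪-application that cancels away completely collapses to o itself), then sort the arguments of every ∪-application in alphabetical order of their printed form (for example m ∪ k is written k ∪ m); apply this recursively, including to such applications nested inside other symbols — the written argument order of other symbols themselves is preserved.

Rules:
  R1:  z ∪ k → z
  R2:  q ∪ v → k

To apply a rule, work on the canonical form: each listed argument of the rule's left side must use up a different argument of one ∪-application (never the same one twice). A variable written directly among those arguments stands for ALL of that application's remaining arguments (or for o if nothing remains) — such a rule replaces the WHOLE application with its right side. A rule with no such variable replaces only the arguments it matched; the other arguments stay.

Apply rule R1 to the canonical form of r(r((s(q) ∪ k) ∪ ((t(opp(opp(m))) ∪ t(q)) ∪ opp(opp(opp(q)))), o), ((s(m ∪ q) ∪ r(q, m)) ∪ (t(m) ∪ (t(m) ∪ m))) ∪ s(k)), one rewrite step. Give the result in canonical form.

Canonical form:  r(r(k ∪ opp(q) ∪ s(q) ∪ t(m) ∪ t(q), o), m ∪ r(q, m) ∪ s(k) ∪ s(m ∪ q) ∪ t(m) ∪ t(m))
Apply R1:  consuming k;  z := opp(q) ∪ s(q) ∪ t(m) ∪ t(q)
The variable takes the whole remainder — replace the entire application.
Giving:  r(r(opp(q) ∪ s(q) ∪ t(m) ∪ t(q), o), m ∪ r(q, m) ∪ s(k) ∪ s(m ∪ q) ∪ t(m) ∪ t(m))

Answer: r(r(opp(q) ∪ s(q) ∪ t(m) ∪ t(q), o), m ∪ r(q, m) ∪ s(k) ∪ s(m ∪ q) ∪ t(m) ∪ t(m))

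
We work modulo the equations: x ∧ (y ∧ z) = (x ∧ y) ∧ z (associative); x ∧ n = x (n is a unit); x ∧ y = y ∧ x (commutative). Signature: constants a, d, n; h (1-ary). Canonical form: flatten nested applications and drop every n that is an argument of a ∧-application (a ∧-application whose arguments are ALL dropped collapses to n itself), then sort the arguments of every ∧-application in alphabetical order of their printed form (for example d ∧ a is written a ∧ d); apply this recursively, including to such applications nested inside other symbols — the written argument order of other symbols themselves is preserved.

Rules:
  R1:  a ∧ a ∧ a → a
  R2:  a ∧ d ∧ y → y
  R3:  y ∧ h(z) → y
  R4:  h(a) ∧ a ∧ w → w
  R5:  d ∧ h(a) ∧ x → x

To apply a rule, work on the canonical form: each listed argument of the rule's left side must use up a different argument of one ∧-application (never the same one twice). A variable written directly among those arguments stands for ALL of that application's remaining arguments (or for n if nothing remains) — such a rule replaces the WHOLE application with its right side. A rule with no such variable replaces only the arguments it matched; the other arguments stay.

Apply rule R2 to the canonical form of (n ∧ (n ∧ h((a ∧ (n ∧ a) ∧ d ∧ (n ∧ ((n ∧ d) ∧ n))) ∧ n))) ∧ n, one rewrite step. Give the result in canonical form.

Canonical form:  h(a ∧ a ∧ d ∧ d)
R2 matches:  uses a, d;  y := a ∧ d
Every leftover argument binds to the variable; the entire application is replaced.
New term:  h(a ∧ d)

Answer: h(a ∧ d)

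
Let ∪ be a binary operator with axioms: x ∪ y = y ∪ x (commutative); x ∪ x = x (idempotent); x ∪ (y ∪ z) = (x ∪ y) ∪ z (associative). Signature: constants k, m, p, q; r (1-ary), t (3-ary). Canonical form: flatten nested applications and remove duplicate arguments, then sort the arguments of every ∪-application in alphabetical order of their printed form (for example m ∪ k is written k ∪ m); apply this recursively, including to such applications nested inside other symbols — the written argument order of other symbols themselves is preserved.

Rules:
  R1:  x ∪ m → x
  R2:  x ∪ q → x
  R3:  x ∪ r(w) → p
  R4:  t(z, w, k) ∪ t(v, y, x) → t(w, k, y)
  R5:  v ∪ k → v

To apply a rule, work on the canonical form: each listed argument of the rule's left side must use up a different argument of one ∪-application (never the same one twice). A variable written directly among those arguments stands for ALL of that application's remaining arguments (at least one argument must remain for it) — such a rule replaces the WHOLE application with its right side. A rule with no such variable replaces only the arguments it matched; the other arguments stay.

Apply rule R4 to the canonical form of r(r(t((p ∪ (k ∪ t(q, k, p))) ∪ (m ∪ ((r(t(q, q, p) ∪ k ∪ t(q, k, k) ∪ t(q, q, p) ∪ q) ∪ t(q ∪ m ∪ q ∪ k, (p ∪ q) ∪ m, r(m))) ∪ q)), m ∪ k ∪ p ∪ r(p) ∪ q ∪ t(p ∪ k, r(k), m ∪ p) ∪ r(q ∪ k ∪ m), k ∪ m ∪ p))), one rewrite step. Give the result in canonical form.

Answer: r(r(t(k ∪ m ∪ p ∪ q ∪ r(k ∪ q ∪ t(k, k, q)) ∪ t(k ∪ m ∪ q, m ∪ p ∪ q, r(m)) ∪ t(q, k, p), k ∪ m ∪ p ∪ q ∪ r(k ∪ m ∪ q) ∪ r(p) ∪ t(k ∪ p, r(k), m ∪ p), k ∪ m ∪ p)))

Derivation:
Canonical form:  r(r(t(k ∪ m ∪ p ∪ q ∪ r(k ∪ q ∪ t(q, k, k) ∪ t(q, q, p)) ∪ t(k ∪ m ∪ q, m ∪ p ∪ q, r(m)) ∪ t(q, k, p), k ∪ m ∪ p ∪ q ∪ r(k ∪ m ∪ q) ∪ r(p) ∪ t(k ∪ p, r(k), m ∪ p), k ∪ m ∪ p)))
Match R4:  consume t(q, k, k), t(q, q, p);  v := q, w := k, x := p, y := q, z := q
New term:  r(r(t(k ∪ m ∪ p ∪ q ∪ r(k ∪ q ∪ t(k, k, q)) ∪ t(k ∪ m ∪ q, m ∪ p ∪ q, r(m)) ∪ t(q, k, p), k ∪ m ∪ p ∪ q ∪ r(k ∪ m ∪ q) ∪ r(p) ∪ t(k ∪ p, r(k), m ∪ p), k ∪ m ∪ p)))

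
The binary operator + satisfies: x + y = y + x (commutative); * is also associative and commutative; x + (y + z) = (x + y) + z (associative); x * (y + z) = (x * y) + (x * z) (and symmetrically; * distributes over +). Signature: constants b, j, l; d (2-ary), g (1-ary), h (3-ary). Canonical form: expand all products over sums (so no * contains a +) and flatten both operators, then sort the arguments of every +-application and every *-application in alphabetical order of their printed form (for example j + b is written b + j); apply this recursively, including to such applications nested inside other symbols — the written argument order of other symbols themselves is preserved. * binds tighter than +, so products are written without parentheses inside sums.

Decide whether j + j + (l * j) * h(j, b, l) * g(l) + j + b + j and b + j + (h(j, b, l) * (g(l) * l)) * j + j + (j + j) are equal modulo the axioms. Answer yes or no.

Answer: yes — both canonical forms are b + g(l) * h(j, b, l) * j * l + j + j + j + j

Derivation:
Left:  j + j + (l * j) * h(j, b, l) * g(l) + j + b + j
  Merge nested applications:  j + j + g(l) * h(j, b, l) * j * l + j + b + j
  Order the arguments:  b + g(l) * h(j, b, l) * j * l + j + j + j + j
Right:  b + j + (h(j, b, l) * (g(l) * l)) * j + j + (j + j)
  Merge nested applications:  b + j + g(l) * h(j, b, l) * j * l + j + j + j
  Sort arguments:  b + g(l) * h(j, b, l) * j * l + j + j + j + j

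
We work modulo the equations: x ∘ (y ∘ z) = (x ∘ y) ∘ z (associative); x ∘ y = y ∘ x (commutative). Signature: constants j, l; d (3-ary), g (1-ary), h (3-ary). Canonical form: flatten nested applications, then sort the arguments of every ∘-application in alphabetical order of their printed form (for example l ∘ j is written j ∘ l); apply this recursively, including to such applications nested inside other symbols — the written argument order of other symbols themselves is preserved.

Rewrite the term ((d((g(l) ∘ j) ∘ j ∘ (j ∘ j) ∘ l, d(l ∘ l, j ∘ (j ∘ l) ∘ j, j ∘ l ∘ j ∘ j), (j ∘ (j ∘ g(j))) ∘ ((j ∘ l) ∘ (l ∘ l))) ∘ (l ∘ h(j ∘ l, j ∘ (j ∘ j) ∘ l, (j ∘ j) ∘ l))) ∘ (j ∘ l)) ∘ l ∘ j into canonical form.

Answer: d(g(l) ∘ j ∘ j ∘ j ∘ j ∘ l, d(l ∘ l, j ∘ j ∘ j ∘ l, j ∘ j ∘ j ∘ l), g(j) ∘ j ∘ j ∘ j ∘ l ∘ l ∘ l) ∘ h(j ∘ l, j ∘ j ∘ j ∘ l, j ∘ j ∘ l) ∘ j ∘ j ∘ l ∘ l ∘ l

Derivation:
Merge nested applications:  d((g(l) ∘ j) ∘ j ∘ (j ∘ j) ∘ l, d(l ∘ l, j ∘ (j ∘ l) ∘ j, j ∘ l ∘ j ∘ j), (j ∘ (j ∘ g(j))) ∘ ((j ∘ l) ∘ (l ∘ l))) ∘ l ∘ h(j ∘ l, j ∘ (j ∘ j) ∘ l, (j ∘ j) ∘ l) ∘ j ∘ l ∘ l ∘ j
Simplify inside:  d((g(l) ∘ j) ∘ j ∘ (j ∘ j) ∘ l, d(l ∘ l, j ∘ (j ∘ l) ∘ j, j ∘ l ∘ j ∘ j), (j ∘ (j ∘ g(j))) ∘ ((j ∘ l) ∘ (l ∘ l)))  →  d(g(l) ∘ j ∘ j ∘ j ∘ j ∘ l, d(l ∘ l, j ∘ j ∘ j ∘ l, j ∘ j ∘ j ∘ l), g(j) ∘ j ∘ j ∘ j ∘ l ∘ l ∘ l)
Canonicalize subterm:  h(j ∘ l, j ∘ (j ∘ j) ∘ l, (j ∘ j) ∘ l)  →  h(j ∘ l, j ∘ j ∘ j ∘ l, j ∘ j ∘ l)
Order the arguments:  d(g(l) ∘ j ∘ j ∘ j ∘ j ∘ l, d(l ∘ l, j ∘ j ∘ j ∘ l, j ∘ j ∘ j ∘ l), g(j) ∘ j ∘ j ∘ j ∘ l ∘ l ∘ l) ∘ h(j ∘ l, j ∘ j ∘ j ∘ l, j ∘ j ∘ l) ∘ j ∘ j ∘ l ∘ l ∘ l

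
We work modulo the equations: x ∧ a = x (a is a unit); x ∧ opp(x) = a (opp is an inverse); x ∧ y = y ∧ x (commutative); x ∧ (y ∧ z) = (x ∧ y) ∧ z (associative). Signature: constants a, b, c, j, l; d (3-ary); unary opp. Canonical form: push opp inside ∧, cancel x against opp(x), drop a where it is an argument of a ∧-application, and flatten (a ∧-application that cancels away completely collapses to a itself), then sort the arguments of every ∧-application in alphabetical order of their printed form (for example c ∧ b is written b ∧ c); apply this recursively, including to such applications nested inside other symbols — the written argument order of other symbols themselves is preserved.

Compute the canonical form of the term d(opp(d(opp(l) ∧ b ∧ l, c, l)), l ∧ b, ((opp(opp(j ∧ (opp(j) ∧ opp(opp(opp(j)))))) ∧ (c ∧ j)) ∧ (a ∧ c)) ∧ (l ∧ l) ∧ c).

Focus inside:  ((opp(opp(j ∧ (opp(j) ∧ opp(opp(opp(j)))))) ∧ (c ∧ j)) ∧ (a ∧ c)) ∧ (l ∧ l) ∧ c
Push opp inside:  distribute opp over ∧ and collapse double opp
Cancel:  j cancels
Combine occurrences:  c ∧ c ∧ c ∧ l ∧ l
Reassemble:  d(opp(d(b, c, l)), b ∧ l, c ∧ c ∧ c ∧ l ∧ l)

Answer: d(opp(d(b, c, l)), b ∧ l, c ∧ c ∧ c ∧ l ∧ l)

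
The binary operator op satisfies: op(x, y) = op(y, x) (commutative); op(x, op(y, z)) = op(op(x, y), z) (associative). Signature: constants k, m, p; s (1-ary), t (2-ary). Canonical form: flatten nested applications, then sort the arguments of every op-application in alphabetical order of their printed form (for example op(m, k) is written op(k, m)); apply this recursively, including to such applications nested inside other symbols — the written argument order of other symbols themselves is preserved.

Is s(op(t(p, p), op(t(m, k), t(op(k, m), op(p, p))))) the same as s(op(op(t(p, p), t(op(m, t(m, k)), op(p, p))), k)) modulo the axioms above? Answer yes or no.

Answer: no — s(op(t(m, k), t(op(k, m), op(p, p)), t(p, p))) vs s(op(k, t(op(m, t(m, k)), op(p, p)), t(p, p)))

Derivation:
Left:  s(op(t(p, p), op(t(m, k), t(op(k, m), op(p, p)))))
  Work inside:  op(t(p, p), op(t(m, k), t(op(k, m), op(p, p))))
  Merge nested applications:  op(t(p, p), t(m, k), t(op(k, m), op(p, p)))
  Sort:  op(t(m, k), t(op(k, m), op(p, p)), t(p, p))
  Rebuild:  s(op(t(m, k), t(op(k, m), op(p, p)), t(p, p)))
Right:  s(op(op(t(p, p), t(op(m, t(m, k)), op(p, p))), k))
  Work inside:  op(op(t(p, p), t(op(m, t(m, k)), op(p, p))), k)
  Flatten:  op(t(p, p), t(op(m, t(m, k)), op(p, p)), k)
  Order the arguments:  op(k, t(op(m, t(m, k)), op(p, p)), t(p, p))
  Rebuild:  s(op(k, t(op(m, t(m, k)), op(p, p)), t(p, p)))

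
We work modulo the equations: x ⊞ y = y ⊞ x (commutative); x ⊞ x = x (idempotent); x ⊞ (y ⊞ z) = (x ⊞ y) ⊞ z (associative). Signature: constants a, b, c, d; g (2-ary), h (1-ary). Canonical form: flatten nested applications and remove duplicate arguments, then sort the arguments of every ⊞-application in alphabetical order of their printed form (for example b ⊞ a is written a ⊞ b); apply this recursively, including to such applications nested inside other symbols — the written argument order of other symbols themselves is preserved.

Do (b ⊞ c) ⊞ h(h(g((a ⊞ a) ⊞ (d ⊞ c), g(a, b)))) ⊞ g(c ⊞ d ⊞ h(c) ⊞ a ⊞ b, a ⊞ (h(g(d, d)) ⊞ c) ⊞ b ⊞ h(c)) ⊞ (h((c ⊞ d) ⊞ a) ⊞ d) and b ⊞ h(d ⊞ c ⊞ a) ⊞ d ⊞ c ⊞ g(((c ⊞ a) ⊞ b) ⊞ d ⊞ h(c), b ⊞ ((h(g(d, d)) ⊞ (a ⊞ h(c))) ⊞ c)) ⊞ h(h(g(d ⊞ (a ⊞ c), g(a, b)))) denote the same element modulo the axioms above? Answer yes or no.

Left:  (b ⊞ c) ⊞ h(h(g((a ⊞ a) ⊞ (d ⊞ c), g(a, b)))) ⊞ g(c ⊞ d ⊞ h(c) ⊞ a ⊞ b, a ⊞ (h(g(d, d)) ⊞ c) ⊞ b ⊞ h(c)) ⊞ (h((c ⊞ d) ⊞ a) ⊞ d)
  Merge nested applications:  b ⊞ c ⊞ h(h(g((a ⊞ a) ⊞ (d ⊞ c), g(a, b)))) ⊞ g(c ⊞ d ⊞ h(c) ⊞ a ⊞ b, a ⊞ (h(g(d, d)) ⊞ c) ⊞ b ⊞ h(c)) ⊞ h((c ⊞ d) ⊞ a) ⊞ d
  Canonicalize subterm:  h(h(g((a ⊞ a) ⊞ (d ⊞ c), g(a, b))))  →  h(h(g(a ⊞ c ⊞ d, g(a, b))))
  Simplify inside:  g(c ⊞ d ⊞ h(c) ⊞ a ⊞ b, a ⊞ (h(g(d, d)) ⊞ c) ⊞ b ⊞ h(c))  →  g(a ⊞ b ⊞ c ⊞ d ⊞ h(c), a ⊞ b ⊞ c ⊞ h(c) ⊞ h(g(d, d)))
  Inside:  h((c ⊞ d) ⊞ a)  →  h(a ⊞ c ⊞ d)
  Sort arguments:  b ⊞ c ⊞ d ⊞ g(a ⊞ b ⊞ c ⊞ d ⊞ h(c), a ⊞ b ⊞ c ⊞ h(c) ⊞ h(g(d, d))) ⊞ h(a ⊞ c ⊞ d) ⊞ h(h(g(a ⊞ c ⊞ d, g(a, b))))
Right:  b ⊞ h(d ⊞ c ⊞ a) ⊞ d ⊞ c ⊞ g(((c ⊞ a) ⊞ b) ⊞ d ⊞ h(c), b ⊞ ((h(g(d, d)) ⊞ (a ⊞ h(c))) ⊞ c)) ⊞ h(h(g(d ⊞ (a ⊞ c), g(a, b))))
  Inside:  h(d ⊞ c ⊞ a)  →  h(a ⊞ c ⊞ d)
  Inside:  g(((c ⊞ a) ⊞ b) ⊞ d ⊞ h(c), b ⊞ ((h(g(d, d)) ⊞ (a ⊞ h(c))) ⊞ c))  →  g(a ⊞ b ⊞ c ⊞ d ⊞ h(c), a ⊞ b ⊞ c ⊞ h(c) ⊞ h(g(d, d)))
  Inside:  h(h(g(d ⊞ (a ⊞ c), g(a, b))))  →  h(h(g(a ⊞ c ⊞ d, g(a, b))))
  Sort:  b ⊞ c ⊞ d ⊞ g(a ⊞ b ⊞ c ⊞ d ⊞ h(c), a ⊞ b ⊞ c ⊞ h(c) ⊞ h(g(d, d))) ⊞ h(a ⊞ c ⊞ d) ⊞ h(h(g(a ⊞ c ⊞ d, g(a, b))))

Answer: yes — both canonical forms are b ⊞ c ⊞ d ⊞ g(a ⊞ b ⊞ c ⊞ d ⊞ h(c), a ⊞ b ⊞ c ⊞ h(c) ⊞ h(g(d, d))) ⊞ h(a ⊞ c ⊞ d) ⊞ h(h(g(a ⊞ c ⊞ d, g(a, b))))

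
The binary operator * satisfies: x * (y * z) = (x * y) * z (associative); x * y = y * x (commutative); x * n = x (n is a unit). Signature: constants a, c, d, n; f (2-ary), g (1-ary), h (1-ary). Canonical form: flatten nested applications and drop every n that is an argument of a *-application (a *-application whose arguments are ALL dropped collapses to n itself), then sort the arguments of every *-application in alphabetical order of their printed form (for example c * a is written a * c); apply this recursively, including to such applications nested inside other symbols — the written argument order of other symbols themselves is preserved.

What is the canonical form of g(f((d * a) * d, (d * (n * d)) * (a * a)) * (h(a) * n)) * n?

Simplify inside:  g(f((d * a) * d, (d * (n * d)) * (a * a)) * (h(a) * n))  →  g(f(a * d * d, a * a * d * d) * h(a))
Drop the unit:  drop n
Order the arguments:  g(f(a * d * d, a * a * d * d) * h(a))

Answer: g(f(a * d * d, a * a * d * d) * h(a))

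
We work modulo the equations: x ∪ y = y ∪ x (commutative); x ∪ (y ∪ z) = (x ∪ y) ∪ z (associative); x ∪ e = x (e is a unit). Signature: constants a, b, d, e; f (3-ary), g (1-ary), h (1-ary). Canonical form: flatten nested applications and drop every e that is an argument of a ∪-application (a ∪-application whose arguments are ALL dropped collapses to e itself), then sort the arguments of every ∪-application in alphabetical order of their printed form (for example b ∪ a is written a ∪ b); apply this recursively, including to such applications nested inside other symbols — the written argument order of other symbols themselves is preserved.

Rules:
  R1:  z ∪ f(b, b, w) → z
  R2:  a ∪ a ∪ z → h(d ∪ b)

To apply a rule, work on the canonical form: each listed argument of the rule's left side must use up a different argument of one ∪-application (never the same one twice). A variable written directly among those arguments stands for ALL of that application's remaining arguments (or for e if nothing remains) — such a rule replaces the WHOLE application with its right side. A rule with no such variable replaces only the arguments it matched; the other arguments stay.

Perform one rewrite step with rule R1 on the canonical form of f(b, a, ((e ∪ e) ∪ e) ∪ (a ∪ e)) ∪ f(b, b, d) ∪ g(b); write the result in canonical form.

Canonical form:  f(b, a, a) ∪ f(b, b, d) ∪ g(b)
Match R1:  consume f(b, b, d);  w := d, z := f(b, a, a) ∪ g(b)
The variable takes the whole remainder — replace the entire application.
Result:  f(b, a, a) ∪ g(b)

Answer: f(b, a, a) ∪ g(b)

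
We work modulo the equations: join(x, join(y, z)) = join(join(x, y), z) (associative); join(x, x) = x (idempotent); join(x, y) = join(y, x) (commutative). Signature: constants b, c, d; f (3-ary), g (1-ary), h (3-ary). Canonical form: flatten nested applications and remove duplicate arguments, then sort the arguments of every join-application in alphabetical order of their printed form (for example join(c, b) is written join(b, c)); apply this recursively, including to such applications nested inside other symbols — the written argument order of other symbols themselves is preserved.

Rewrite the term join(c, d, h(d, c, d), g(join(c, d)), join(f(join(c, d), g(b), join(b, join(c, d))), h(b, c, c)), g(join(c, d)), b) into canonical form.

Un-nest:  join(c, d, h(d, c, d), g(join(c, d)), f(join(c, d), g(b), join(b, join(c, d))), h(b, c, c), g(join(c, d)), b)
Simplify inside:  f(join(c, d), g(b), join(b, join(c, d)))  →  f(join(c, d), g(b), join(b, c, d))
Drop duplicates:  drop duplicate g(join(c, d))
Order the arguments:  join(b, c, d, f(join(c, d), g(b), join(b, c, d)), g(join(c, d)), h(b, c, c), h(d, c, d))

Answer: join(b, c, d, f(join(c, d), g(b), join(b, c, d)), g(join(c, d)), h(b, c, c), h(d, c, d))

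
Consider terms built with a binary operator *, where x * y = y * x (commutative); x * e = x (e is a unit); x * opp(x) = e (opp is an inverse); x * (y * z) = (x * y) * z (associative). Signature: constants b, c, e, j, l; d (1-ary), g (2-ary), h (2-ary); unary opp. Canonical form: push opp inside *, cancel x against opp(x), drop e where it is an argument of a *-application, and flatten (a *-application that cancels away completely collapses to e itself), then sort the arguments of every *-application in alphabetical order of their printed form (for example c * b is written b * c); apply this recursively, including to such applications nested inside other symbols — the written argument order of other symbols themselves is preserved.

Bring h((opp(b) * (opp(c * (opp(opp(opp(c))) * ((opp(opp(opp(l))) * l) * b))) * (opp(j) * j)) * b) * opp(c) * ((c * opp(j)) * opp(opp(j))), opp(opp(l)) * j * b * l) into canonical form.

Focus inside:  (opp(b) * (opp(c * (opp(opp(opp(c))) * ((opp(opp(opp(l))) * l) * b))) * (opp(j) * j)) * b) * opp(c) * ((c * opp(j)) * opp(opp(j)))
Push opp inside:  distribute opp over * and collapse double opp
Inverses cancel:  c cancels; l cancels; j cancels
Combine occurrences:  opp(b)
Put back:  h(opp(b), b * j * l * l)

Answer: h(opp(b), b * j * l * l)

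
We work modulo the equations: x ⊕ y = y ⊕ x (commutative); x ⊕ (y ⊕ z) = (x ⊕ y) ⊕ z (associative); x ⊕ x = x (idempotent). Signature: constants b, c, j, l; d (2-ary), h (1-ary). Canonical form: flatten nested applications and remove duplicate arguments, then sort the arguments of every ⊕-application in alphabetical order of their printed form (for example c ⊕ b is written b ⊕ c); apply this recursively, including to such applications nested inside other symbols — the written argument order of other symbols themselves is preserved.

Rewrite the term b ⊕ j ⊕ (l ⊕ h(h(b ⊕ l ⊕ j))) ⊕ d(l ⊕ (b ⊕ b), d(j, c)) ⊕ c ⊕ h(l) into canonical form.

Answer: b ⊕ c ⊕ d(b ⊕ l, d(j, c)) ⊕ h(h(b ⊕ j ⊕ l)) ⊕ h(l) ⊕ j ⊕ l

Derivation:
Merge nested applications:  b ⊕ j ⊕ l ⊕ h(h(b ⊕ l ⊕ j)) ⊕ d(l ⊕ (b ⊕ b), d(j, c)) ⊕ c ⊕ h(l)
Canonicalize subterm:  h(h(b ⊕ l ⊕ j))  →  h(h(b ⊕ j ⊕ l))
Canonicalize subterm:  d(l ⊕ (b ⊕ b), d(j, c))  →  d(b ⊕ l, d(j, c))
Sort:  b ⊕ c ⊕ d(b ⊕ l, d(j, c)) ⊕ h(h(b ⊕ j ⊕ l)) ⊕ h(l) ⊕ j ⊕ l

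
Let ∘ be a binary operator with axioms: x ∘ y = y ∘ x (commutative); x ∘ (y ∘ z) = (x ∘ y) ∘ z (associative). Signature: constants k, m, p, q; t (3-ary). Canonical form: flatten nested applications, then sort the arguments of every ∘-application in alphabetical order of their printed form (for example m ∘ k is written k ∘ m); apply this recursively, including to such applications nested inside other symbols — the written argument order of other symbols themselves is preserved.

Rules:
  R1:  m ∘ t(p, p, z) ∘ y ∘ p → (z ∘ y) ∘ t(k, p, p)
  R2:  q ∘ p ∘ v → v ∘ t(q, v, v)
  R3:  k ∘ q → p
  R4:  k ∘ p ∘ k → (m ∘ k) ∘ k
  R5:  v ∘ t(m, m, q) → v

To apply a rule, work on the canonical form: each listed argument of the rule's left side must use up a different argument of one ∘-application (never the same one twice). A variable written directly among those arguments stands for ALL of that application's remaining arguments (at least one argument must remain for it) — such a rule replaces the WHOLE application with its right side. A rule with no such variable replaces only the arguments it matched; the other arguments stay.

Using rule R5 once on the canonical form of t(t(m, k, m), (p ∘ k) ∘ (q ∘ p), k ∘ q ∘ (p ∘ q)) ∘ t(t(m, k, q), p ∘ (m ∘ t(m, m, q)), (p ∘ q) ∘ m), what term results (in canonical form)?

Canonical form:  t(t(m, k, m), k ∘ p ∘ p ∘ q, k ∘ p ∘ q ∘ q) ∘ t(t(m, k, q), m ∘ p ∘ t(m, m, q), m ∘ p ∘ q)
R5 matches:  uses t(m, m, q);  v := m ∘ p
The extension variable absorbs all remaining arguments, so the whole application is rewritten.
New term:  t(t(m, k, m), k ∘ p ∘ p ∘ q, k ∘ p ∘ q ∘ q) ∘ t(t(m, k, q), m ∘ p, m ∘ p ∘ q)

Answer: t(t(m, k, m), k ∘ p ∘ p ∘ q, k ∘ p ∘ q ∘ q) ∘ t(t(m, k, q), m ∘ p, m ∘ p ∘ q)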